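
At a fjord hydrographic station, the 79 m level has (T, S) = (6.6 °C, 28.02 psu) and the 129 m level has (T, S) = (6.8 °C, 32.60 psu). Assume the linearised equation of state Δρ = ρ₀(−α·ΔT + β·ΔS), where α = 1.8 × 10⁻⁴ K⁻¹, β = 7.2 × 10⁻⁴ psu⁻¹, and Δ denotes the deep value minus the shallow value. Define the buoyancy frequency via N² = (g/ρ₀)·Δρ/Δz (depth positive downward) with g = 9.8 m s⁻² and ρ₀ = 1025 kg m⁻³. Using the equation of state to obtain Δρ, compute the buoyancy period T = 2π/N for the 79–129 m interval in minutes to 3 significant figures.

ΔT = +0.2 K, ΔS = +4.58 psu (deep − shallow).
Δρ/ρ₀ = −αΔT + βΔS = -3.60 × 10⁻⁵ + 3.2976 × 10⁻³ = 3.2616 × 10⁻³, so Δρ ≈ 3.343 kg m⁻³.
N² = (g/ρ₀)·Δρ/Δz = g·(Δρ/ρ₀)/Δz = 9.8 × 3.2616 × 10⁻³ / 50 = 6.3927 × 10⁻⁴ s⁻².
N = √(6.3927 × 10⁻⁴) = 0.025284 rad s⁻¹ → T = 2π/N = 248.50 s = 4.1417 min ≈ 4.14 min.

4.14 min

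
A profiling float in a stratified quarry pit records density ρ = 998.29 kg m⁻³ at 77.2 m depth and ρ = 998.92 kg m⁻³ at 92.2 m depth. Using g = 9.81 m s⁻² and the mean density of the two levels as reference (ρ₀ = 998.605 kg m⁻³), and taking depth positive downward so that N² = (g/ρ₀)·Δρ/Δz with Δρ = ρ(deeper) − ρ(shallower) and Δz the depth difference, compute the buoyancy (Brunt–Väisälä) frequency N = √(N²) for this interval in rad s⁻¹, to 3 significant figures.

0.0203 rad s⁻¹

Δρ = 998.92 − 998.29 = 0.63 kg m⁻³ over Δz = 92.2 − 77.2 = 15 m.
N² = (9.81/998.605) × (0.63/15) = 4.1260 × 10⁻⁴ s⁻².
N = √(4.1260 × 10⁻⁴) = 0.020313 rad s⁻¹ ≈ 0.0203 rad s⁻¹.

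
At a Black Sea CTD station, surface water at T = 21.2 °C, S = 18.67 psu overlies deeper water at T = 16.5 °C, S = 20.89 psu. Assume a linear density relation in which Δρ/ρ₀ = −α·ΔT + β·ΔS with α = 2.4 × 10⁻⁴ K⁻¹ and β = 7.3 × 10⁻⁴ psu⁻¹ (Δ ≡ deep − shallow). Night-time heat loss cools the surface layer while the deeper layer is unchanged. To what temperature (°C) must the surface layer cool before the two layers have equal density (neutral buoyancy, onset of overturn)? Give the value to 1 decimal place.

Neutral buoyancy requires Δρ = 0, i.e. −α(T_deep − T_surf′) + β(S_deep − S_surf) = 0.
T_surf′ = T_deep − (β/α)·ΔS = 16.5 − (7.3 × 10⁻⁴/2.4 × 10⁻⁴)·(+2.22) = 9.747 °C.
Cooling required: 21.2 − (9.747) = 11.453 °C.

9.7 °C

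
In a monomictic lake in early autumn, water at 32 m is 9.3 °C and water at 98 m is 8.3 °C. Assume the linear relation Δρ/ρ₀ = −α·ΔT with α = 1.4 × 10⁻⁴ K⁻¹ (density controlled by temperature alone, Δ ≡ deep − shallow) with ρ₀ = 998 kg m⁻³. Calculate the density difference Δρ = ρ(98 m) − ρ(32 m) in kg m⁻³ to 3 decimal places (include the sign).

+0.140 kg m⁻³

ΔT = -1.0 K, Δρ/ρ₀ = −αΔT = 1.40 × 10⁻⁴.
Δρ = 998 × (1.40 × 10⁻⁴) = +0.140 kg m⁻³.
Positive Δρ: denser below, stable.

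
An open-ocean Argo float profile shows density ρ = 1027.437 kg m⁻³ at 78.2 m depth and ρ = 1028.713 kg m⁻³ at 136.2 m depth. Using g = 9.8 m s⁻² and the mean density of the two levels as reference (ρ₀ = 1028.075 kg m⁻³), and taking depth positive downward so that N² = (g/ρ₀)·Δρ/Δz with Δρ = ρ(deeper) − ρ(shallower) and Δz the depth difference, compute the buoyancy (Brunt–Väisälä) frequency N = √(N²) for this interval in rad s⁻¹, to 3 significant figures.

0.0145 rad s⁻¹

Δρ = 1028.713 − 1027.437 = 1.276 kg m⁻³ over Δz = 136.2 − 78.2 = 58 m.
N² = (9.8/1028.075) × (1.276/58) = 2.0971 × 10⁻⁴ s⁻².
N = √(2.0971 × 10⁻⁴) = 0.014481 rad s⁻¹ ≈ 0.0145 rad s⁻¹.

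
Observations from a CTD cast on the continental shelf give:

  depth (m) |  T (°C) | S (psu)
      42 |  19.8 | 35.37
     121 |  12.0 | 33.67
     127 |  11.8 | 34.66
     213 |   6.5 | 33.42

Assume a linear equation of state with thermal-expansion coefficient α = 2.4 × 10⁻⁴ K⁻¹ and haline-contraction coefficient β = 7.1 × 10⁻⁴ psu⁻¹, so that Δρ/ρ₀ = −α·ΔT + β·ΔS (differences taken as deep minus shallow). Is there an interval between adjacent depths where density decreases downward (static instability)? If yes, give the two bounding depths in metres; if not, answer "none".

Evaluate Δρ/ρ₀ = −αΔT + βΔS across each adjacent pair:
  42–121 m: −αΔT+βΔS = −(2.4 × 10⁻⁴)(-7.8)+(7.1 × 10⁻⁴)(-1.70) = 6.7 × 10⁻⁴ → stable
  121–127 m: −αΔT+βΔS = −(2.4 × 10⁻⁴)(-0.2)+(7.1 × 10⁻⁴)(+0.99) = 7.5 × 10⁻⁴ → stable
  127–213 m: −αΔT+βΔS = −(2.4 × 10⁻⁴)(-5.3)+(7.1 × 10⁻⁴)(-1.24) = 3.9 × 10⁻⁴ → stable
Every interval has Δρ > 0: the column is stably stratified throughout.

none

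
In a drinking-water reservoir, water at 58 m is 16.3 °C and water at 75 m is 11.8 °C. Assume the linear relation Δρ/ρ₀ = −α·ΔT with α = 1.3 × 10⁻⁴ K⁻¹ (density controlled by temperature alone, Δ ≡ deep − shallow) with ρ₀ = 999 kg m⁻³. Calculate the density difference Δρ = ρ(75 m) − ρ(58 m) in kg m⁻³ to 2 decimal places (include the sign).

ΔT = -4.5 K, Δρ/ρ₀ = −αΔT = 5.85 × 10⁻⁴.
Δρ = 999 × (5.85 × 10⁻⁴) = +0.58 kg m⁻³.
Positive Δρ: denser below, stable.

+0.58 kg m⁻³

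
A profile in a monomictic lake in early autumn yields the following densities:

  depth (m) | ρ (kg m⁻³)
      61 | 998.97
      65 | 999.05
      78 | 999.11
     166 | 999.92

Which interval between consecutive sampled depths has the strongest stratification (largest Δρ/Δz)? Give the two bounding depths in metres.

Compute the density gradient over each adjacent pair:
  61–65 m: Δρ/Δz = 0.08/4 = 0.020 kg m⁻⁴
  65–78 m: Δρ/Δz = 0.06/13 = 4.6 × 10⁻³ kg m⁻⁴
  78–166 m: Δρ/Δz = 0.81/88 = 9.2 × 10⁻³ kg m⁻⁴
The largest gradient is in the 61–65 m interval — the pycnocline.

61–65 m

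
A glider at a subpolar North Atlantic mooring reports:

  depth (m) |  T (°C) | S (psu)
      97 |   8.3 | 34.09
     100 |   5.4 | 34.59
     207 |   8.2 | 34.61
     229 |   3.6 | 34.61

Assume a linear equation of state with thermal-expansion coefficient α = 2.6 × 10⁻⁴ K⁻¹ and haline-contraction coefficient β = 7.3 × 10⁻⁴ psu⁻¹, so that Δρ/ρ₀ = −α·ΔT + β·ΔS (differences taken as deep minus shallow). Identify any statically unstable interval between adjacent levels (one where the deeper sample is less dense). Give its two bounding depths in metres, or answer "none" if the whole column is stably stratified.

100–207 m

Evaluate Δρ/ρ₀ = −αΔT + βΔS across each adjacent pair:
  97–100 m: −αΔT+βΔS = −(2.6 × 10⁻⁴)(-2.9)+(7.3 × 10⁻⁴)(+0.50) = 1.1 × 10⁻³ → stable
  100–207 m: −αΔT+βΔS = −(2.6 × 10⁻⁴)(+2.8)+(7.3 × 10⁻⁴)(+0.02) = -7.1 × 10⁻⁴ → UNSTABLE
  207–229 m: −αΔT+βΔS = −(2.6 × 10⁻⁴)(-4.6)+(7.3 × 10⁻⁴)(+0.00) = 1.2 × 10⁻³ → stable
The 100–207 m interval has Δρ < 0: lighter water underlies denser water.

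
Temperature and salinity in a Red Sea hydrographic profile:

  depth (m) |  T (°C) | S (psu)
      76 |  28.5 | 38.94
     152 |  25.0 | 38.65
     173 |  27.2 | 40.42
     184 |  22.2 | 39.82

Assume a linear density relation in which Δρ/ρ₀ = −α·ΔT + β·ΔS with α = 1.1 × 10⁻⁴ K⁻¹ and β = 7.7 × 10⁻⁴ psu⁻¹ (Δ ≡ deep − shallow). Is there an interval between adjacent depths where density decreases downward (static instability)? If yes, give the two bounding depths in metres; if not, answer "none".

Evaluate Δρ/ρ₀ = −αΔT + βΔS across each adjacent pair:
  76–152 m: −αΔT+βΔS = −(1.1 × 10⁻⁴)(-3.5)+(7.7 × 10⁻⁴)(-0.29) = 1.6 × 10⁻⁴ → stable
  152–173 m: −αΔT+βΔS = −(1.1 × 10⁻⁴)(+2.2)+(7.7 × 10⁻⁴)(+1.77) = 1.1 × 10⁻³ → stable
  173–184 m: −αΔT+βΔS = −(1.1 × 10⁻⁴)(-5.0)+(7.7 × 10⁻⁴)(-0.60) = 8.8 × 10⁻⁵ → stable
Every interval has Δρ > 0: the column is stably stratified throughout.

none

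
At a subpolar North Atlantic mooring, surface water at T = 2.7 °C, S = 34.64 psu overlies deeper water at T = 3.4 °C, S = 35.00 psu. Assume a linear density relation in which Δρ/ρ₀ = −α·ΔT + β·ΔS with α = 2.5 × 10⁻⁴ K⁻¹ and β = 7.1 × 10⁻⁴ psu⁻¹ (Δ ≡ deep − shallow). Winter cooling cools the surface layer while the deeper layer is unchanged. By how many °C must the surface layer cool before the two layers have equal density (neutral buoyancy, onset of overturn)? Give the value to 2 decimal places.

0.32 °C

Neutral buoyancy requires Δρ = 0, i.e. −α(T_deep − T_surf′) + β(S_deep − S_surf) = 0.
T_surf′ = T_deep − (β/α)·ΔS = 3.4 − (7.1 × 10⁻⁴/2.5 × 10⁻⁴)·(+0.36) = 2.3776 °C.
Cooling required: 2.7 − (2.3776) = 0.3224 °C.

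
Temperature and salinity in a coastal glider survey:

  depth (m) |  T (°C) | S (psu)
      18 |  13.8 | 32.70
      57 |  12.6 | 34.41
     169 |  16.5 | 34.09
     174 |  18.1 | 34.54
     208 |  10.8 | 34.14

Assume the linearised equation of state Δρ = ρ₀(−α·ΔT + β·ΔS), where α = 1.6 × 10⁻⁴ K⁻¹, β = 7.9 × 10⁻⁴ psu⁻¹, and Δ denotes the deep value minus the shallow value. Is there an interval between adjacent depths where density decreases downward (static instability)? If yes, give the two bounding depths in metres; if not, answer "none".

57–169 m

Evaluate Δρ/ρ₀ = −αΔT + βΔS across each adjacent pair:
  18–57 m: −αΔT+βΔS = −(1.6 × 10⁻⁴)(-1.2)+(7.9 × 10⁻⁴)(+1.71) = 1.5 × 10⁻³ → stable
  57–169 m: −αΔT+βΔS = −(1.6 × 10⁻⁴)(+3.9)+(7.9 × 10⁻⁴)(-0.32) = -8.8 × 10⁻⁴ → UNSTABLE
  169–174 m: −αΔT+βΔS = −(1.6 × 10⁻⁴)(+1.6)+(7.9 × 10⁻⁴)(+0.45) = 9.9 × 10⁻⁵ → stable
  174–208 m: −αΔT+βΔS = −(1.6 × 10⁻⁴)(-7.3)+(7.9 × 10⁻⁴)(-0.40) = 8.5 × 10⁻⁴ → stable
The 57–169 m interval has Δρ < 0: lighter water underlies denser water.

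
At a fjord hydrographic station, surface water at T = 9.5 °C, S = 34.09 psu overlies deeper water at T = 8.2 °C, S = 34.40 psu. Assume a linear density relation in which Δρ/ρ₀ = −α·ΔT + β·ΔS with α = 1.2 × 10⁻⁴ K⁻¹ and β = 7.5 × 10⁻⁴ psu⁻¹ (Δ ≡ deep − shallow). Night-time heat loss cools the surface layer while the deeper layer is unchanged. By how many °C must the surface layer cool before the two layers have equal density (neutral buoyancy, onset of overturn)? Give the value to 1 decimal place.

3.2 °C

Neutral buoyancy requires Δρ = 0, i.e. −α(T_deep − T_surf′) + β(S_deep − S_surf) = 0.
T_surf′ = T_deep − (β/α)·ΔS = 8.2 − (7.5 × 10⁻⁴/1.2 × 10⁻⁴)·(+0.31) = 6.262 °C.
Cooling required: 9.5 − (6.262) = 3.238 °C.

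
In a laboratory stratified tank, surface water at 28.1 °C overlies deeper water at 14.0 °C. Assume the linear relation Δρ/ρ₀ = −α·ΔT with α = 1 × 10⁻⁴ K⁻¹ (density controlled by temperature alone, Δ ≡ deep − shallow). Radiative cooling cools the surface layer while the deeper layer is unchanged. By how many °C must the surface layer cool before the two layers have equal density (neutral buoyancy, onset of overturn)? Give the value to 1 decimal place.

With temperature the only control, equal density requires T_surf′ = T_deep.
T_surf′ = 14.0 °C.
Cooling required: 28.1 − 14.0 = 14.1 °C.

14.1 °C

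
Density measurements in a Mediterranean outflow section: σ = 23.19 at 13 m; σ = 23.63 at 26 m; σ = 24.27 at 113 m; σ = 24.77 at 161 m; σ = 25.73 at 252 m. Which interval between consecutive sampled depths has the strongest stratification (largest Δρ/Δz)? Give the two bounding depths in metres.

13–26 m

Compute the density gradient over each adjacent pair:
  13–26 m: Δρ/Δz = 0.44/13 = 0.034 kg m⁻⁴
  26–113 m: Δρ/Δz = 0.64/87 = 7.4 × 10⁻³ kg m⁻⁴
  113–161 m: Δρ/Δz = 0.50/48 = 0.010 kg m⁻⁴
  161–252 m: Δρ/Δz = 0.96/91 = 0.011 kg m⁻⁴
The largest gradient is in the 13–26 m interval — the pycnocline.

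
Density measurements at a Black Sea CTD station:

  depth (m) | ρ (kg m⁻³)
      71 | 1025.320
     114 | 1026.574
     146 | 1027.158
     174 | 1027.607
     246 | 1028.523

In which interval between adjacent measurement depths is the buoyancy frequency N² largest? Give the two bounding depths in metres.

Compute the density gradient over each adjacent pair:
  71–114 m: Δρ/Δz = 1.254/43 = 0.029 kg m⁻⁴
  114–146 m: Δρ/Δz = 0.584/32 = 0.018 kg m⁻⁴
  146–174 m: Δρ/Δz = 0.449/28 = 0.016 kg m⁻⁴
  174–246 m: Δρ/Δz = 0.916/72 = 0.013 kg m⁻⁴
The largest gradient is in the 71–114 m interval — the pycnocline.

71–114 m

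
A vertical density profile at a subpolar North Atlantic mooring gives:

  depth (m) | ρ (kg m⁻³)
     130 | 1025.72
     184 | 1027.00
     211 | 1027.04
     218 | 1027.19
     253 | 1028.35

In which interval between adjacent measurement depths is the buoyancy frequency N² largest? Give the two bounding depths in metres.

Compute the density gradient over each adjacent pair:
  130–184 m: Δρ/Δz = 1.28/54 = 0.024 kg m⁻⁴
  184–211 m: Δρ/Δz = 0.04/27 = 1.5 × 10⁻³ kg m⁻⁴
  211–218 m: Δρ/Δz = 0.15/7 = 0.021 kg m⁻⁴
  218–253 m: Δρ/Δz = 1.16/35 = 0.033 kg m⁻⁴
The largest gradient is in the 218–253 m interval — the pycnocline.

218–253 m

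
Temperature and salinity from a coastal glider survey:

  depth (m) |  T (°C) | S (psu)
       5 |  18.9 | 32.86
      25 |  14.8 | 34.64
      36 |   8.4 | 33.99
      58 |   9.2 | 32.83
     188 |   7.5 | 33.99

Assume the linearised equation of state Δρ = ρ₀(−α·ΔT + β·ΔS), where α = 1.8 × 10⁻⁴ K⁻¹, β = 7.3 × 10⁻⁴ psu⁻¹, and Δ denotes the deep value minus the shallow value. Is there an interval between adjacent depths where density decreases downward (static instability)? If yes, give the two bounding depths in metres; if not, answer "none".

Evaluate Δρ/ρ₀ = −αΔT + βΔS across each adjacent pair:
  5–25 m: −αΔT+βΔS = −(1.8 × 10⁻⁴)(-4.1)+(7.3 × 10⁻⁴)(+1.78) = 2.0 × 10⁻³ → stable
  25–36 m: −αΔT+βΔS = −(1.8 × 10⁻⁴)(-6.4)+(7.3 × 10⁻⁴)(-0.65) = 6.8 × 10⁻⁴ → stable
  36–58 m: −αΔT+βΔS = −(1.8 × 10⁻⁴)(+0.8)+(7.3 × 10⁻⁴)(-1.16) = -9.9 × 10⁻⁴ → UNSTABLE
  58–188 m: −αΔT+βΔS = −(1.8 × 10⁻⁴)(-1.7)+(7.3 × 10⁻⁴)(+1.16) = 1.2 × 10⁻³ → stable
The 36–58 m interval has Δρ < 0: lighter water underlies denser water.

36–58 m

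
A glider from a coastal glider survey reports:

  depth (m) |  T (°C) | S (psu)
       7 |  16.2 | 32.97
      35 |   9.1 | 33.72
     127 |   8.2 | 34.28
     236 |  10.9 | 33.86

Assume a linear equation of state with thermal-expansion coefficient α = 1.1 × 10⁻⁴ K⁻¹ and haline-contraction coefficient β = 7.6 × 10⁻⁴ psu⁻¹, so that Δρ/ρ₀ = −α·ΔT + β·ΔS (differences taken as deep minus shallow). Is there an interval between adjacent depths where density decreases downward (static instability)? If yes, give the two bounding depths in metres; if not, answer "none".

127–236 m

Evaluate Δρ/ρ₀ = −αΔT + βΔS across each adjacent pair:
  7–35 m: −αΔT+βΔS = −(1.1 × 10⁻⁴)(-7.1)+(7.6 × 10⁻⁴)(+0.75) = 1.4 × 10⁻³ → stable
  35–127 m: −αΔT+βΔS = −(1.1 × 10⁻⁴)(-0.9)+(7.6 × 10⁻⁴)(+0.56) = 5.2 × 10⁻⁴ → stable
  127–236 m: −αΔT+βΔS = −(1.1 × 10⁻⁴)(+2.7)+(7.6 × 10⁻⁴)(-0.42) = -6.2 × 10⁻⁴ → UNSTABLE
The 127–236 m interval has Δρ < 0: lighter water underlies denser water.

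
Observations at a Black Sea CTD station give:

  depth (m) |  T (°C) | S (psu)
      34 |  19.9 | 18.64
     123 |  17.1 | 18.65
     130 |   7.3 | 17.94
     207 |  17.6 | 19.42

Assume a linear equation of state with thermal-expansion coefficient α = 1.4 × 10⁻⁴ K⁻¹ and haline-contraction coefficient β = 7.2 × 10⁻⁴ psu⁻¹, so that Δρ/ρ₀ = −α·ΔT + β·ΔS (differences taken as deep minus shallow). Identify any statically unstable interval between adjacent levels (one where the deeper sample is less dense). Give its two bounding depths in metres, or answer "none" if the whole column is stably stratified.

130–207 m

Evaluate Δρ/ρ₀ = −αΔT + βΔS across each adjacent pair:
  34–123 m: −αΔT+βΔS = −(1.4 × 10⁻⁴)(-2.8)+(7.2 × 10⁻⁴)(+0.01) = 4.0 × 10⁻⁴ → stable
  123–130 m: −αΔT+βΔS = −(1.4 × 10⁻⁴)(-9.8)+(7.2 × 10⁻⁴)(-0.71) = 8.6 × 10⁻⁴ → stable
  130–207 m: −αΔT+βΔS = −(1.4 × 10⁻⁴)(+10.3)+(7.2 × 10⁻⁴)(+1.48) = -3.8 × 10⁻⁴ → UNSTABLE
The 130–207 m interval has Δρ < 0: lighter water underlies denser water.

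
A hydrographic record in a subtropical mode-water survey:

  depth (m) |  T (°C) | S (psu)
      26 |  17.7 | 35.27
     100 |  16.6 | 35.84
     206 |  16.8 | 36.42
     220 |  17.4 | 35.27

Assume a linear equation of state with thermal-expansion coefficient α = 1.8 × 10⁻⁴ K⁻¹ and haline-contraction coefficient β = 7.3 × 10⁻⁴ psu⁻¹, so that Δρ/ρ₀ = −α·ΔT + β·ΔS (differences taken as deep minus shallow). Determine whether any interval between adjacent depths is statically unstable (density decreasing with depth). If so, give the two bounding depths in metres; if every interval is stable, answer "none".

Evaluate Δρ/ρ₀ = −αΔT + βΔS across each adjacent pair:
  26–100 m: −αΔT+βΔS = −(1.8 × 10⁻⁴)(-1.1)+(7.3 × 10⁻⁴)(+0.57) = 6.1 × 10⁻⁴ → stable
  100–206 m: −αΔT+βΔS = −(1.8 × 10⁻⁴)(+0.2)+(7.3 × 10⁻⁴)(+0.58) = 3.9 × 10⁻⁴ → stable
  206–220 m: −αΔT+βΔS = −(1.8 × 10⁻⁴)(+0.6)+(7.3 × 10⁻⁴)(-1.15) = -9.5 × 10⁻⁴ → UNSTABLE
The 206–220 m interval has Δρ < 0: lighter water underlies denser water.

206–220 m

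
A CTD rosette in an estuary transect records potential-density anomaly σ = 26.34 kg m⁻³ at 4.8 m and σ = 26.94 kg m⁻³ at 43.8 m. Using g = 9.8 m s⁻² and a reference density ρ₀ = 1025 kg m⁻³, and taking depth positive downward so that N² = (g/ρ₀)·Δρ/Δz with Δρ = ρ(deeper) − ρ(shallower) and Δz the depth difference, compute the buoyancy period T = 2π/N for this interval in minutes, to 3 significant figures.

8.63 min

Δρ = 1026.94 − 1026.34 = 0.60 kg m⁻³ over Δz = 43.8 − 4.8 = 39 m.
N² = (9.8/1025) × (0.60/39) = 1.4709 × 10⁻⁴ s⁻².
N = √(1.4709 × 10⁻⁴) = 0.012128 rad s⁻¹, so T = 2π/N = 518.07 s = 8.6345 min ≈ 8.63 min.
N² > 0, so the interval is statically stable.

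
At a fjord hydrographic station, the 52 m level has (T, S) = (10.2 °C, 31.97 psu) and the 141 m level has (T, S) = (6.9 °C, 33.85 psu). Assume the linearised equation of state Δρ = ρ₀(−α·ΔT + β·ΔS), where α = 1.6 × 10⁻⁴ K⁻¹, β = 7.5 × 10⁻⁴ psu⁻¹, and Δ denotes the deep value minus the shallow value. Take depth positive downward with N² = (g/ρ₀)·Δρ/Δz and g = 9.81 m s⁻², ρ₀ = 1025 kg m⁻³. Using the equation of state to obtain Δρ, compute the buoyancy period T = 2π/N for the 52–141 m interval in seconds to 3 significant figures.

ΔT = -3.3 K, ΔS = +1.88 psu (deep − shallow).
Δρ/ρ₀ = −αΔT + βΔS = 5.28 × 10⁻⁴ + 1.41 × 10⁻³ = 1.938 × 10⁻³, so Δρ ≈ 1.986 kg m⁻³.
N² = (g/ρ₀)·Δρ/Δz = g·(Δρ/ρ₀)/Δz = 9.81 × 1.938 × 10⁻³ / 89 = 2.1362 × 10⁻⁴ s⁻².
N = √(2.1362 × 10⁻⁴) = 0.014616 rad s⁻¹ → T = 2π/N = 429.88 s ≈ 430 s.

430 s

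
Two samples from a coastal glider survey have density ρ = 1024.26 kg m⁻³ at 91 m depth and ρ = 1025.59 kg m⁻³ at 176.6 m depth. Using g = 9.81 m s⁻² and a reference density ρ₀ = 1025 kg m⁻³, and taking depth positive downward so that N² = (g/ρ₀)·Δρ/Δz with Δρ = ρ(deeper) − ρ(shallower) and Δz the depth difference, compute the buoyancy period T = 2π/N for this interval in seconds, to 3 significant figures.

Δρ = 1025.59 − 1024.26 = 1.33 kg m⁻³ over Δz = 176.6 − 91 = 85.6 m.
N² = (9.81/1025) × (1.33/85.6) = 1.4870 × 10⁻⁴ s⁻².
N = √(1.4870 × 10⁻⁴) = 0.012194 rad s⁻¹, so T = 2π/N = 515.27 s ≈ 515 s.

515 s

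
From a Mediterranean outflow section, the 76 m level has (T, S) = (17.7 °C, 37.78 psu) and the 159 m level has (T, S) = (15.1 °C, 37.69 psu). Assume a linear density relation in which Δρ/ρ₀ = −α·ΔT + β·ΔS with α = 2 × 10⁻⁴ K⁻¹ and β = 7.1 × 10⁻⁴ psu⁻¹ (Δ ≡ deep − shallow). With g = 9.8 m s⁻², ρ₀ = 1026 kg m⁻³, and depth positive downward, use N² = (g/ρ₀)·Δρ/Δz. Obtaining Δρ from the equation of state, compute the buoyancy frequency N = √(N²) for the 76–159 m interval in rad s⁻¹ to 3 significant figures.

ΔT = -2.6 K, ΔS = -0.09 psu (deep − shallow).
Δρ/ρ₀ = −αΔT + βΔS = 5.20 × 10⁻⁴ − 6.39 × 10⁻⁵ = 4.561 × 10⁻⁴, so Δρ ≈ 0.4680 kg m⁻³.
N² = (g/ρ₀)·Δρ/Δz = g·(Δρ/ρ₀)/Δz = 9.8 × 4.561 × 10⁻⁴ / 83 = 5.3853 × 10⁻⁵ s⁻².
N = √(5.3853 × 10⁻⁵) = 7.3385 × 10⁻³ rad s⁻¹ ≈ 7.34 × 10⁻³ rad s⁻¹.

7.34 × 10⁻³ rad s⁻¹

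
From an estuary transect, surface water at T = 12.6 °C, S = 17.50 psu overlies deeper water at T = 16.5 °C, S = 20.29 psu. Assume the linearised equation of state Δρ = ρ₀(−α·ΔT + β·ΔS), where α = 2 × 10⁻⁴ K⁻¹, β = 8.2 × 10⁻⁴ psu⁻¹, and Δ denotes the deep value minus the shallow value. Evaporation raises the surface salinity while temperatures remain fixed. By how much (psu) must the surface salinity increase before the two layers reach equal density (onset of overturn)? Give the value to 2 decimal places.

Neutral buoyancy requires −α(T_deep − T_surf) + β(S_deep − S_surf′) = 0.
S_surf′ = S_deep − (α/β)·ΔT = 20.29 − (2 × 10⁻⁴/8.2 × 10⁻⁴)·(+3.9) = 19.3388 psu.
Increase required: 19.3388 − 17.50 = 1.8388 psu.

1.84 psu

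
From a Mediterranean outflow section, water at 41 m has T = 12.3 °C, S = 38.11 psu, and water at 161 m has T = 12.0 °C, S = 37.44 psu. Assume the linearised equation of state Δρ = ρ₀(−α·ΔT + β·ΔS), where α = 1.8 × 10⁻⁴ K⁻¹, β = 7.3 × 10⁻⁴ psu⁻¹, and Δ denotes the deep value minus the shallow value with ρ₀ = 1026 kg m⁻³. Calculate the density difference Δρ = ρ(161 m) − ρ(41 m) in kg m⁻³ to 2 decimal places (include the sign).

-0.45 kg m⁻³

ΔT = -0.3 K, ΔS = -0.67 psu (deep − shallow).
Δρ/ρ₀ = −(1.8 × 10⁻⁴)(-0.3) + (7.3 × 10⁻⁴)(-0.67) = -4.351 × 10⁻⁴.
Δρ = 1026 × (-4.351 × 10⁻⁴) = -0.45 kg m⁻³.
Negative Δρ: lighter below, statically unstable.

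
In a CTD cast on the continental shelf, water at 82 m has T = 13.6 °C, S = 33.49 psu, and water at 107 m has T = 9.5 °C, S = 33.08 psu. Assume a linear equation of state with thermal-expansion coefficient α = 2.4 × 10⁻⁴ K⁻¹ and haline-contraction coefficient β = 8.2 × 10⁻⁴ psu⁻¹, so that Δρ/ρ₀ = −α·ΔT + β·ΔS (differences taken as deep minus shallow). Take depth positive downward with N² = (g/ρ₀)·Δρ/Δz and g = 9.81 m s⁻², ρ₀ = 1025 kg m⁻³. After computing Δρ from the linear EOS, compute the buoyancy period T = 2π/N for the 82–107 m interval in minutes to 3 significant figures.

ΔT = -4.1 K, ΔS = -0.41 psu (deep − shallow).
Δρ/ρ₀ = −αΔT + βΔS = 9.84 × 10⁻⁴ − 3.362 × 10⁻⁴ = 6.478 × 10⁻⁴, so Δρ ≈ 0.6640 kg m⁻³.
N² = (g/ρ₀)·Δρ/Δz = g·(Δρ/ρ₀)/Δz = 9.81 × 6.478 × 10⁻⁴ / 25 = 2.5420 × 10⁻⁴ s⁻².
N = √(2.5420 × 10⁻⁴) = 0.015944 rad s⁻¹ → T = 2π/N = 394.08 s = 6.5680 min ≈ 6.57 min.

6.57 min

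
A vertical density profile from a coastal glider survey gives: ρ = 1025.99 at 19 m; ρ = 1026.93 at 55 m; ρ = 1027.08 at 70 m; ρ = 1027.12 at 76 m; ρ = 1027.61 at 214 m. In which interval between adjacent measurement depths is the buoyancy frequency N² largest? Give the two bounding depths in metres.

Compute the density gradient over each adjacent pair:
  19–55 m: Δρ/Δz = 0.94/36 = 0.026 kg m⁻⁴
  55–70 m: Δρ/Δz = 0.15/15 = 0.010 kg m⁻⁴
  70–76 m: Δρ/Δz = 0.04/6 = 6.7 × 10⁻³ kg m⁻⁴
  76–214 m: Δρ/Δz = 0.49/138 = 3.6 × 10⁻³ kg m⁻⁴
The largest gradient is in the 19–55 m interval — the pycnocline.

19–55 m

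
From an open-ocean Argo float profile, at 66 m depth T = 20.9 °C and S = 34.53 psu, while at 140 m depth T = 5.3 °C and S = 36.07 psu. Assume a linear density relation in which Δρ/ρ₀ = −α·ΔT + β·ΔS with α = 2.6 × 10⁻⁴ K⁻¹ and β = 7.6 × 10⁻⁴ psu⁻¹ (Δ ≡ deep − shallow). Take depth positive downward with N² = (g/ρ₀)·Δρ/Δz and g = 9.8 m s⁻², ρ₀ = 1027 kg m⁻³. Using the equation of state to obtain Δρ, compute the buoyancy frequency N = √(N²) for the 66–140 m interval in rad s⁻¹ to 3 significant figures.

0.0263 rad s⁻¹

ΔT = -15.6 K, ΔS = +1.54 psu (deep − shallow).
Δρ/ρ₀ = −αΔT + βΔS = 4.056 × 10⁻³ + 1.1704 × 10⁻³ = 5.2264 × 10⁻³, so Δρ ≈ 5.368 kg m⁻³.
N² = (g/ρ₀)·Δρ/Δz = g·(Δρ/ρ₀)/Δz = 9.8 × 5.2264 × 10⁻³ / 74 = 6.9214 × 10⁻⁴ s⁻².
N = √(6.9214 × 10⁻⁴) = 0.026309 rad s⁻¹ ≈ 0.0263 rad s⁻¹.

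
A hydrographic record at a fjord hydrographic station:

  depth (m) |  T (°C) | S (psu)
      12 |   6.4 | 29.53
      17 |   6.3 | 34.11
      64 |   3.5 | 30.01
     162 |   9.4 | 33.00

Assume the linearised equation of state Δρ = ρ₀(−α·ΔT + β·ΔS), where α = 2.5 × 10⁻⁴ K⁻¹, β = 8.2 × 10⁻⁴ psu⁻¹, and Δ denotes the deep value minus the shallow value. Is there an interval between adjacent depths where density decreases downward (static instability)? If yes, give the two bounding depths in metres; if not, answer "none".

Evaluate Δρ/ρ₀ = −αΔT + βΔS across each adjacent pair:
  12–17 m: −αΔT+βΔS = −(2.5 × 10⁻⁴)(-0.1)+(8.2 × 10⁻⁴)(+4.58) = 3.8 × 10⁻³ → stable
  17–64 m: −αΔT+βΔS = −(2.5 × 10⁻⁴)(-2.8)+(8.2 × 10⁻⁴)(-4.10) = -2.7 × 10⁻³ → UNSTABLE
  64–162 m: −αΔT+βΔS = −(2.5 × 10⁻⁴)(+5.9)+(8.2 × 10⁻⁴)(+2.99) = 9.8 × 10⁻⁴ → stable
The 17–64 m interval has Δρ < 0: lighter water underlies denser water.

17–64 m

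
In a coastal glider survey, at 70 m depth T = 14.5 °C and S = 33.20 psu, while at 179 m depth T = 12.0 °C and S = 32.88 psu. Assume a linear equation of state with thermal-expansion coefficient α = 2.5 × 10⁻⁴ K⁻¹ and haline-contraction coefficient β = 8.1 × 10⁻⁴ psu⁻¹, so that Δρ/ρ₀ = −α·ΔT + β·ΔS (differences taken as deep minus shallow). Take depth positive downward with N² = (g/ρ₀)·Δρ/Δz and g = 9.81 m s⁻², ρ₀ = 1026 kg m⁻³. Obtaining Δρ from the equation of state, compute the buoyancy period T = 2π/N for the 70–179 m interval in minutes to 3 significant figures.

18.3 min

ΔT = -2.5 K, ΔS = -0.32 psu (deep − shallow).
Δρ/ρ₀ = −αΔT + βΔS = 6.25 × 10⁻⁴ − 2.592 × 10⁻⁴ = 3.658 × 10⁻⁴, so Δρ ≈ 0.3753 kg m⁻³.
N² = (g/ρ₀)·Δρ/Δz = g·(Δρ/ρ₀)/Δz = 9.81 × 3.658 × 10⁻⁴ / 109 = 3.2922 × 10⁻⁵ s⁻².
N = √(3.2922 × 10⁻⁵) = 5.7378 × 10⁻³ rad s⁻¹ → T = 2π/N = 1.0951 × 10³ s = 18.252 min ≈ 18.3 min.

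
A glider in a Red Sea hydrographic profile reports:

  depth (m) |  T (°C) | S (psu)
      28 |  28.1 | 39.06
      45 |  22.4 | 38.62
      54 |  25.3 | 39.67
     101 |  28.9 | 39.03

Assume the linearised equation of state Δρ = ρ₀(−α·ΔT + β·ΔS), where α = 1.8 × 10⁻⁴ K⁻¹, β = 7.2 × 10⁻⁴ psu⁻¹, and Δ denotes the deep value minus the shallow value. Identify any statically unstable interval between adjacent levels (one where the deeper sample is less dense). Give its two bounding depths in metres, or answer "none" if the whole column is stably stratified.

Evaluate Δρ/ρ₀ = −αΔT + βΔS across each adjacent pair:
  28–45 m: −αΔT+βΔS = −(1.8 × 10⁻⁴)(-5.7)+(7.2 × 10⁻⁴)(-0.44) = 7.1 × 10⁻⁴ → stable
  45–54 m: −αΔT+βΔS = −(1.8 × 10⁻⁴)(+2.9)+(7.2 × 10⁻⁴)(+1.05) = 2.3 × 10⁻⁴ → stable
  54–101 m: −αΔT+βΔS = −(1.8 × 10⁻⁴)(+3.6)+(7.2 × 10⁻⁴)(-0.64) = -1.1 × 10⁻³ → UNSTABLE
The 54–101 m interval has Δρ < 0: lighter water underlies denser water.

54–101 m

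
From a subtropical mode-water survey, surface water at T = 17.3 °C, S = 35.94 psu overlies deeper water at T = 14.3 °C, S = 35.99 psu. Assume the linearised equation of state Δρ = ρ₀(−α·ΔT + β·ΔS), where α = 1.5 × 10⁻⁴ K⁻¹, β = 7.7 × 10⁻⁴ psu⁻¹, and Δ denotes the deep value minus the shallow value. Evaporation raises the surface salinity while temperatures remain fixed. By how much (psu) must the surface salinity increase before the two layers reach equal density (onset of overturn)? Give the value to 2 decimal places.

0.63 psu

Neutral buoyancy requires −α(T_deep − T_surf) + β(S_deep − S_surf′) = 0.
S_surf′ = S_deep − (α/β)·ΔT = 35.99 − (1.5 × 10⁻⁴/7.7 × 10⁻⁴)·(-3.0) = 36.5744 psu.
Increase required: 36.5744 − 35.94 = 0.6344 psu.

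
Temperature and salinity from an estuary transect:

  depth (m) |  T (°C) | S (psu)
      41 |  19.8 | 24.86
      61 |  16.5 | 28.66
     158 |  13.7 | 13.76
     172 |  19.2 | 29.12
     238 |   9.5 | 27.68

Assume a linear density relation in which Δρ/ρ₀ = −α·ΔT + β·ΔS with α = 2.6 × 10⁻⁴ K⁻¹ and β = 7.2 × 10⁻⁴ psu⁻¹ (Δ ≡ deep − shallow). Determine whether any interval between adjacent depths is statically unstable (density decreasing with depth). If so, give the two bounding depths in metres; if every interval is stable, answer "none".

61–158 m

Evaluate Δρ/ρ₀ = −αΔT + βΔS across each adjacent pair:
  41–61 m: −αΔT+βΔS = −(2.6 × 10⁻⁴)(-3.3)+(7.2 × 10⁻⁴)(+3.80) = 3.6 × 10⁻³ → stable
  61–158 m: −αΔT+βΔS = −(2.6 × 10⁻⁴)(-2.8)+(7.2 × 10⁻⁴)(-14.90) = -0.010 → UNSTABLE
  158–172 m: −αΔT+βΔS = −(2.6 × 10⁻⁴)(+5.5)+(7.2 × 10⁻⁴)(+15.36) = 9.6 × 10⁻³ → stable
  172–238 m: −αΔT+βΔS = −(2.6 × 10⁻⁴)(-9.7)+(7.2 × 10⁻⁴)(-1.44) = 1.5 × 10⁻³ → stable
The 61–158 m interval has Δρ < 0: lighter water underlies denser water.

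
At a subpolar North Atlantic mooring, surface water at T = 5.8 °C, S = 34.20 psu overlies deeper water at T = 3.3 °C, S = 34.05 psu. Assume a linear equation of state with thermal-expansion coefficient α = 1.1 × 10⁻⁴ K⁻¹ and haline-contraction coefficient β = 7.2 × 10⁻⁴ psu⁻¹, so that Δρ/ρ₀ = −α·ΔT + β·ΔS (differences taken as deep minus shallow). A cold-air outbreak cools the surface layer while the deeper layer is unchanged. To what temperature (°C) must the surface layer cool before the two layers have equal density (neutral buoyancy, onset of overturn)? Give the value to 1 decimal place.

Neutral buoyancy requires Δρ = 0, i.e. −α(T_deep − T_surf′) + β(S_deep − S_surf) = 0.
T_surf′ = T_deep − (β/α)·ΔS = 3.3 − (7.2 × 10⁻⁴/1.1 × 10⁻⁴)·(-0.15) = 4.282 °C.
Cooling required: 5.8 − (4.282) = 1.518 °C.

4.3 °C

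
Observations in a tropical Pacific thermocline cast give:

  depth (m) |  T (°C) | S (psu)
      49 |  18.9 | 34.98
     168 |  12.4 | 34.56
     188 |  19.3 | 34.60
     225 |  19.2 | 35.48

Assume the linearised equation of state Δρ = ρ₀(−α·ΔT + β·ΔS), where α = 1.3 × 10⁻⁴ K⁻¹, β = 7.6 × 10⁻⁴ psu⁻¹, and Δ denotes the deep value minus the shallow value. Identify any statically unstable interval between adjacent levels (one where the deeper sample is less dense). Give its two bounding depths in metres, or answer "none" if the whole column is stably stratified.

168–188 m

Evaluate Δρ/ρ₀ = −αΔT + βΔS across each adjacent pair:
  49–168 m: −αΔT+βΔS = −(1.3 × 10⁻⁴)(-6.5)+(7.6 × 10⁻⁴)(-0.42) = 5.3 × 10⁻⁴ → stable
  168–188 m: −αΔT+βΔS = −(1.3 × 10⁻⁴)(+6.9)+(7.6 × 10⁻⁴)(+0.04) = -8.7 × 10⁻⁴ → UNSTABLE
  188–225 m: −αΔT+βΔS = −(1.3 × 10⁻⁴)(-0.1)+(7.6 × 10⁻⁴)(+0.88) = 6.8 × 10⁻⁴ → stable
The 168–188 m interval has Δρ < 0: lighter water underlies denser water.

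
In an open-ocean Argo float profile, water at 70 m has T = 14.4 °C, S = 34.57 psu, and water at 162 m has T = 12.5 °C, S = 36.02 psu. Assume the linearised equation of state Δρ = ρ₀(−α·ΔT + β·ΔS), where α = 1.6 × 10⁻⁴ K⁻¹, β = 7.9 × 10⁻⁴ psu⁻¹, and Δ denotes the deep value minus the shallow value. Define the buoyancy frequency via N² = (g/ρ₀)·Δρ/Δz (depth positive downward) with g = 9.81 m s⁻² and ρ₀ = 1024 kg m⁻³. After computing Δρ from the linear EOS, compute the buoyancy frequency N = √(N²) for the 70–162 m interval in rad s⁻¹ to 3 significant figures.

ΔT = -1.9 K, ΔS = +1.45 psu (deep − shallow).
Δρ/ρ₀ = −αΔT + βΔS = 3.04 × 10⁻⁴ + 1.1455 × 10⁻³ = 1.4495 × 10⁻³, so Δρ ≈ 1.484 kg m⁻³.
N² = (g/ρ₀)·Δρ/Δz = g·(Δρ/ρ₀)/Δz = 9.81 × 1.4495 × 10⁻³ / 92 = 1.5456 × 10⁻⁴ s⁻².
N = √(1.5456 × 10⁻⁴) = 0.012432 rad s⁻¹ ≈ 0.0124 rad s⁻¹.

0.0124 rad s⁻¹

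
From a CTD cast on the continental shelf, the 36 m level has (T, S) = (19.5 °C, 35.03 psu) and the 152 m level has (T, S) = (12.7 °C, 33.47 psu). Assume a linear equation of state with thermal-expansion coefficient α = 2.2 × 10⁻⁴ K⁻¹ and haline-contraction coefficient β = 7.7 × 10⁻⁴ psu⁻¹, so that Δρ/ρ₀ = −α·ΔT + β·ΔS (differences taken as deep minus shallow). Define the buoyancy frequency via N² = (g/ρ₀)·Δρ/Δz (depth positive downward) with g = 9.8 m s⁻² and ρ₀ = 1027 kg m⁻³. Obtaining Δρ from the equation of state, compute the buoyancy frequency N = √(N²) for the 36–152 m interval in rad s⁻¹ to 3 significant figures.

ΔT = -6.8 K, ΔS = -1.56 psu (deep − shallow).
Δρ/ρ₀ = −αΔT + βΔS = 1.496 × 10⁻³ − 1.2012 × 10⁻³ = 2.948 × 10⁻⁴, so Δρ ≈ 0.3028 kg m⁻³.
N² = (g/ρ₀)·Δρ/Δz = g·(Δρ/ρ₀)/Δz = 9.8 × 2.948 × 10⁻⁴ / 116 = 2.4906 × 10⁻⁵ s⁻².
N = √(2.4906 × 10⁻⁵) = 4.9906 × 10⁻³ rad s⁻¹ ≈ 4.99 × 10⁻³ rad s⁻¹.

4.99 × 10⁻³ rad s⁻¹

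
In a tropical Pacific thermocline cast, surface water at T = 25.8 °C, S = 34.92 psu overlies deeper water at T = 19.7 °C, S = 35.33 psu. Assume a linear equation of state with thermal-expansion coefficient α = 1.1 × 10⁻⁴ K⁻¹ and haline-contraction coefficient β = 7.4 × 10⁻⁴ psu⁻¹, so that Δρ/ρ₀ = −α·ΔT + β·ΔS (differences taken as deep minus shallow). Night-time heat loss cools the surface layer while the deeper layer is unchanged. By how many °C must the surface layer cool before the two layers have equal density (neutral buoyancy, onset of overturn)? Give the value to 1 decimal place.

Neutral buoyancy requires Δρ = 0, i.e. −α(T_deep − T_surf′) + β(S_deep − S_surf) = 0.
T_surf′ = T_deep − (β/α)·ΔS = 19.7 − (7.4 × 10⁻⁴/1.1 × 10⁻⁴)·(+0.41) = 16.942 °C.
Cooling required: 25.8 − (16.942) = 8.858 °C.

8.9 °C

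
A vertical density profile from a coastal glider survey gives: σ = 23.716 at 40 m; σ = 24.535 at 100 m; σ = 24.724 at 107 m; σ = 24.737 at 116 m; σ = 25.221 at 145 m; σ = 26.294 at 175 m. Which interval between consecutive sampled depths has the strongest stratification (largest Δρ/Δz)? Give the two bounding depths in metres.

Compute the density gradient over each adjacent pair:
  40–100 m: Δρ/Δz = 0.819/60 = 0.014 kg m⁻⁴
  100–107 m: Δρ/Δz = 0.189/7 = 0.027 kg m⁻⁴
  107–116 m: Δρ/Δz = 0.013/9 = 1.4 × 10⁻³ kg m⁻⁴
  116–145 m: Δρ/Δz = 0.484/29 = 0.017 kg m⁻⁴
  145–175 m: Δρ/Δz = 1.073/30 = 0.036 kg m⁻⁴
The largest gradient is in the 145–175 m interval — the pycnocline.

145–175 m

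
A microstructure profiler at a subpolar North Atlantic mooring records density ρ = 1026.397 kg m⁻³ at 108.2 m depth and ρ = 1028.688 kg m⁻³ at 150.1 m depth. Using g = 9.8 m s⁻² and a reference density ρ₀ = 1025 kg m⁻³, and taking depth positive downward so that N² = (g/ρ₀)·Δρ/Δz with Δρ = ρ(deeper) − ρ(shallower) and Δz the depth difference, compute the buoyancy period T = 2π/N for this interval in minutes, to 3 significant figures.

Δρ = 1028.688 − 1026.397 = 2.291 kg m⁻³ over Δz = 150.1 − 108.2 = 41.9 m.
N² = (9.8/1025) × (2.291/41.9) = 5.2277 × 10⁻⁴ s⁻².
N = √(5.2277 × 10⁻⁴) = 0.022864 rad s⁻¹, so T = 2π/N = 274.81 s = 4.5802 min ≈ 4.58 min.
N² > 0, so the interval is statically stable.

4.58 min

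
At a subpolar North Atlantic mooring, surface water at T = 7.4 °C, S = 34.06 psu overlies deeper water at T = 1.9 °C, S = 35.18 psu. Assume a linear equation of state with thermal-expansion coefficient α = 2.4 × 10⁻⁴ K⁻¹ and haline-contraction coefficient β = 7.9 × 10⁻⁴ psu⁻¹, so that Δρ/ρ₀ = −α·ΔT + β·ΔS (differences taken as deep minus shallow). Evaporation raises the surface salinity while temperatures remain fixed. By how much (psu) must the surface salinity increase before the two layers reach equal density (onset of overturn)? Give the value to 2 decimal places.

2.79 psu

Neutral buoyancy requires −α(T_deep − T_surf) + β(S_deep − S_surf′) = 0.
S_surf′ = S_deep − (α/β)·ΔT = 35.18 − (2.4 × 10⁻⁴/7.9 × 10⁻⁴)·(-5.5) = 36.8509 psu.
Increase required: 36.8509 − 34.06 = 2.7909 psu.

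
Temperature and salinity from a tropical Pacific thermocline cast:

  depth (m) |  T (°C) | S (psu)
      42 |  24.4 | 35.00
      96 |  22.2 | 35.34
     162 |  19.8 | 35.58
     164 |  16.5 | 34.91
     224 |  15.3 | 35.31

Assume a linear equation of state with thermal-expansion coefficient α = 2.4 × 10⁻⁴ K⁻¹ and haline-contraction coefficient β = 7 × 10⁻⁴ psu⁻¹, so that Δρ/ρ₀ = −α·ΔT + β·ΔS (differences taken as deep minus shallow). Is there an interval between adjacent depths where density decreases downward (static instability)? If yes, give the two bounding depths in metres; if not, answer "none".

none

Evaluate Δρ/ρ₀ = −αΔT + βΔS across each adjacent pair:
  42–96 m: −αΔT+βΔS = −(2.4 × 10⁻⁴)(-2.2)+(7 × 10⁻⁴)(+0.34) = 7.7 × 10⁻⁴ → stable
  96–162 m: −αΔT+βΔS = −(2.4 × 10⁻⁴)(-2.4)+(7 × 10⁻⁴)(+0.24) = 7.4 × 10⁻⁴ → stable
  162–164 m: −αΔT+βΔS = −(2.4 × 10⁻⁴)(-3.3)+(7 × 10⁻⁴)(-0.67) = 3.2 × 10⁻⁴ → stable
  164–224 m: −αΔT+βΔS = −(2.4 × 10⁻⁴)(-1.2)+(7 × 10⁻⁴)(+0.40) = 5.7 × 10⁻⁴ → stable
Every interval has Δρ > 0: the column is stably stratified throughout.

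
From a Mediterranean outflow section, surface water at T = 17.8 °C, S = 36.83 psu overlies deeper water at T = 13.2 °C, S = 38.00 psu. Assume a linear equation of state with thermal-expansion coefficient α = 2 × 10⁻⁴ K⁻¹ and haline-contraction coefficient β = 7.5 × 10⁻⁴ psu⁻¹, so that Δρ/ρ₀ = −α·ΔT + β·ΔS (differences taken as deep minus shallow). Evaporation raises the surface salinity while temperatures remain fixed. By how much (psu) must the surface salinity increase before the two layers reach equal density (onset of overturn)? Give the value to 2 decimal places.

2.40 psu

Neutral buoyancy requires −α(T_deep − T_surf) + β(S_deep − S_surf′) = 0.
S_surf′ = S_deep − (α/β)·ΔT = 38.00 − (2 × 10⁻⁴/7.5 × 10⁻⁴)·(-4.6) = 39.2267 psu.
Increase required: 39.2267 − 36.83 = 2.3967 psu.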